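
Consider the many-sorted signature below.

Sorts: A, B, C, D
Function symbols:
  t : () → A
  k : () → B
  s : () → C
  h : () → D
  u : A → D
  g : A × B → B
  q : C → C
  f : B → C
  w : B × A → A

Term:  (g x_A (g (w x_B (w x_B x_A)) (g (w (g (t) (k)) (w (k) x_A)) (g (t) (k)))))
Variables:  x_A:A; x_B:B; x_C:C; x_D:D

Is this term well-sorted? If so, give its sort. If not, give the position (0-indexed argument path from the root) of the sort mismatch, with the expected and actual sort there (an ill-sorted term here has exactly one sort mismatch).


  x_A : A
      x_B : B
        x_B : B
        x_A : A
      (w x_B x_A) : A
    (w x_B (w x_B x_A)) : A
          (t) : A
          (k) : B
        (g (t) (k)) : B
          (k) : B
          x_A : A
        (w (k) x_A) : A
      (w (g (t) (k)) (w (k) x_A)) : A
        (t) : A
        (k) : B
      (g (t) (k)) : B
    (g (w (g (t) (k)) (w (k) x_A)) (g (t) (k))) : B
  (g (w x_B (w x_B x_A)) (g (w (g (t) (k)) (w (k) x_A)) (g (t) (k)))) : B
(g x_A (g (w x_B (w x_B x_A)) (g (w (g (t) (k)) (w (k) x_A)) (g (t) (k))))) : B

well-sorted; sort = B


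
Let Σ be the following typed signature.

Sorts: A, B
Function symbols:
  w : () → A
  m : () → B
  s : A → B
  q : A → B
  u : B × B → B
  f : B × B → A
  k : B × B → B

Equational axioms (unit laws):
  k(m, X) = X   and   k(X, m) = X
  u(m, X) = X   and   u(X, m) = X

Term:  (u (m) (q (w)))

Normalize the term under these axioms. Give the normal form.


normal form = (q (w))

1. (u (m) (q (w)))  →  (q (w))


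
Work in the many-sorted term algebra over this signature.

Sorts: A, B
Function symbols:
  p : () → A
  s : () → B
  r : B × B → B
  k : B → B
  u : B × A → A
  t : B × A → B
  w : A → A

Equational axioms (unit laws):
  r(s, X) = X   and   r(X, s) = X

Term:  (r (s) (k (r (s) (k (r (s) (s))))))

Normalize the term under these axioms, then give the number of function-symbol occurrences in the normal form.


1. (r (s) (k (r (s) (k (r (s) (s))))))  →  (k (r (s) (k (r (s) (s)))))
2. (k (r (s) (k (r (s) (s)))))  →  (k (k (r (s) (s))))
3. (k (k (r (s) (s))))  →  (k (k (s)))
normal form: (k (k (s)))

size = 3


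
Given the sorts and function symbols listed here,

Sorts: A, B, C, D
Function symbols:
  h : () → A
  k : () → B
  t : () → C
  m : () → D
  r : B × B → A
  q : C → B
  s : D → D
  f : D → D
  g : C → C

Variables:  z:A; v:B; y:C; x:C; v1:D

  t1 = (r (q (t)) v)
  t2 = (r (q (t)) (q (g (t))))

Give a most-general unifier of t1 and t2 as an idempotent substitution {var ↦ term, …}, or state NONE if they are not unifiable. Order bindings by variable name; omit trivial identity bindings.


{v ↦ (q (g (t)))}


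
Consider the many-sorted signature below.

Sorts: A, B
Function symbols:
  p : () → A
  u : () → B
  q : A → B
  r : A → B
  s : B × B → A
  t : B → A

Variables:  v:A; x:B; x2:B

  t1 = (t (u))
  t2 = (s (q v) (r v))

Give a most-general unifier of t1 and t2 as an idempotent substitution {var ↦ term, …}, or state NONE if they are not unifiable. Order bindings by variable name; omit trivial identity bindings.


NONE (not unifiable)

head clash or occurs-check failure — not unifiable


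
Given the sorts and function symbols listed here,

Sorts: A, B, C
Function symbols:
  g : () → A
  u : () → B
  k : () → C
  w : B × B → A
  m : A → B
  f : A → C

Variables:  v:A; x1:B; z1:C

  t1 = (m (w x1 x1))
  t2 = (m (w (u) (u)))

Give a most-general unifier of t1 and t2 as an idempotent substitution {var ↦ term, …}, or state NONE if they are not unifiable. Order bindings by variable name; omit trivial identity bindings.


{x1 ↦ (u)}


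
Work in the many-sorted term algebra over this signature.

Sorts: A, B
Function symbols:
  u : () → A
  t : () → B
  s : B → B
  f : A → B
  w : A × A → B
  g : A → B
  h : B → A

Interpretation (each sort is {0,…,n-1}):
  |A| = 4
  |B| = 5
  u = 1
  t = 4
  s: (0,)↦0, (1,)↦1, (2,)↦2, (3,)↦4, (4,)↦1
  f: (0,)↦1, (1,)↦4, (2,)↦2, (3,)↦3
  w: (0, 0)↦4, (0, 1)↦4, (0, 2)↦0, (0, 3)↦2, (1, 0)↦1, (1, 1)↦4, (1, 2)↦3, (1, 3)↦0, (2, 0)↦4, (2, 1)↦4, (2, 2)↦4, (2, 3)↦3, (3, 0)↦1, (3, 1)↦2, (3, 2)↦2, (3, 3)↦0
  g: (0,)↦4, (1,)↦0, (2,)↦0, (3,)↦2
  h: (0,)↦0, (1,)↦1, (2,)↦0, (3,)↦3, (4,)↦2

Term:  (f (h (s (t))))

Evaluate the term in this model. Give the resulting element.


value = 4

  t = 4
  (s (t)) = s(4,) = 1
  (h (s (t))) = h(1,) = 1
  (f (h (s (t)))) = f(1,) = 4


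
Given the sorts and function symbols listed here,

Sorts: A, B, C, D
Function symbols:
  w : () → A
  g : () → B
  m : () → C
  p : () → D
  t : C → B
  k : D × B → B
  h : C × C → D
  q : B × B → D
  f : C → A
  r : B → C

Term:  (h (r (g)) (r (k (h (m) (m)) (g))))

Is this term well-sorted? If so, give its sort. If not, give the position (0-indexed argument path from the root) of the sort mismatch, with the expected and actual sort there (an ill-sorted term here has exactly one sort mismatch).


    (g) : B
  (r (g)) : C
        (m) : C
        (m) : C
      (h (m) (m)) : D
      (g) : B
    (k (h (m) (m)) (g)) : B
  (r (k (h (m) (m)) (g))) : C
(h (r (g)) (r (k (h (m) (m)) (g)))) : D

well-sorted; sort = D


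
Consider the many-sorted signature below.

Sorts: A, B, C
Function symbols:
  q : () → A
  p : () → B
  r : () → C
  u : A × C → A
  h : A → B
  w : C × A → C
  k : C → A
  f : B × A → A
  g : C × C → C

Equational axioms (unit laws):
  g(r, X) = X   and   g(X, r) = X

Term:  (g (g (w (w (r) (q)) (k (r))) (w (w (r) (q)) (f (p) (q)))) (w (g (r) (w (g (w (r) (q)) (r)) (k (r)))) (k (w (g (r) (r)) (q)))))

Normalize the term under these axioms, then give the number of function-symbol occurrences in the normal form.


size = 26

1. (g (g (w (w (r) (q)) (k (r))) (w (w (r) (q)) (f (p) (q)))) (w (g (r) (w (g (w (r) (q)) (r)) (k (r)))) (k (w (g (r) (r)) (q)))))  →  (g (g (w (w (r) (q)) (k (r))) (w (w (r) (q)) (f (p) (q)))) (w (w (g (w (r) (q)) (r)) (k (r))) (k (w (g (r) (r)) (q)))))
2. (g (g (w (w (r) (q)) (k (r))) (w (w (r) (q)) (f (p) (q)))) (w (w (g (w (r) (q)) (r)) (k (r))) (k (w (g (r) (r)) (q)))))  →  (g (g (w (w (r) (q)) (k (r))) (w (w (r) (q)) (f (p) (q)))) (w (w (w (r) (q)) (k (r))) (k (w (g (r) (r)) (q)))))
3. (g (g (w (w (r) (q)) (k (r))) (w (w (r) (q)) (f (p) (q)))) (w (w (w (r) (q)) (k (r))) (k (w (g (r) (r)) (q)))))  →  (g (g (w (w (r) (q)) (k (r))) (w (w (r) (q)) (f (p) (q)))) (w (w (w (r) (q)) (k (r))) (k (w (r) (q)))))
normal form: (g (g (w (w (r) (q)) (k (r))) (w (w (r) (q)) (f (p) (q)))) (w (w (w (r) (q)) (k (r))) (k (w (r) (q)))))


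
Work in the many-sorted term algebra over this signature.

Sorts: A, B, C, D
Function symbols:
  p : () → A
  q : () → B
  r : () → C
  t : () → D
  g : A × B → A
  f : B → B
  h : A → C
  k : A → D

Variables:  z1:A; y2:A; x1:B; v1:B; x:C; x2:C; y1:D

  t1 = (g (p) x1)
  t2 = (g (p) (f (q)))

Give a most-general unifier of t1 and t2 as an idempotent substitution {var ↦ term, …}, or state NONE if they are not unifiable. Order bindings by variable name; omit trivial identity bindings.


{x1 ↦ (f (q))}


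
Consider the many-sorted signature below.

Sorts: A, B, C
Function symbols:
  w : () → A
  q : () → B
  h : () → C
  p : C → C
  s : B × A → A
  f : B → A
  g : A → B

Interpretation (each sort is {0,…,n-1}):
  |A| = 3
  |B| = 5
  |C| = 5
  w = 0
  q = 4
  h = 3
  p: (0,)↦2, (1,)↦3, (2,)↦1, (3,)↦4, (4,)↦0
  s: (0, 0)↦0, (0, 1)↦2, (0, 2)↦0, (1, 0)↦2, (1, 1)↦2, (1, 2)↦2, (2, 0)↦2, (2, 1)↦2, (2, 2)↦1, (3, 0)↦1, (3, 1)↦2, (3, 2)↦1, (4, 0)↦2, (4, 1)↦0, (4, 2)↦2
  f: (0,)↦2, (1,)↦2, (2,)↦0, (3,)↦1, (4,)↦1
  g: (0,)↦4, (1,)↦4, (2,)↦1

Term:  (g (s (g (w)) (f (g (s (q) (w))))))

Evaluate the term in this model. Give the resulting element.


  w = 0
  (g (w)) = g(0,) = 4
  q = 4
  w = 0
  (s (q) (w)) = s(4, 0) = 2
  (g (s (q) (w))) = g(2,) = 1
  (f (g (s (q) (w)))) = f(1,) = 2
  (s (g (w)) (f (g (s (q) (w))))) = s(4, 2) = 2
  (g (s (g (w)) (f (g (s (q) (w)))))) = g(2,) = 1

value = 1


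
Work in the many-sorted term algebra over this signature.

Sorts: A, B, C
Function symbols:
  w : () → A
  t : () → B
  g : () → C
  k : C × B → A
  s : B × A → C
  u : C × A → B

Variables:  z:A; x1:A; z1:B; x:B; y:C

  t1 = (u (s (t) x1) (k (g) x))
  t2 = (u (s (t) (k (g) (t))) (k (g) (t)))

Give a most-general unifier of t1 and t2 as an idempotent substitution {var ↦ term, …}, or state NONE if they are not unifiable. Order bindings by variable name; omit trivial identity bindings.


{x ↦ (t), x1 ↦ (k (g) (t))}


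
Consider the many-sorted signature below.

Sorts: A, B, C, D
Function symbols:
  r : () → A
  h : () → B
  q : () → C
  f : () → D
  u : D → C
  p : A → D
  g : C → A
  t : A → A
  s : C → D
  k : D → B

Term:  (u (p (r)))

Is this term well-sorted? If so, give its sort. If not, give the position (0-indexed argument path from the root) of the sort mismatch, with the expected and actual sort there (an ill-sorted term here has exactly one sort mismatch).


well-sorted; sort = C

    (r) : A
  (p (r)) : D
(u (p (r))) : C


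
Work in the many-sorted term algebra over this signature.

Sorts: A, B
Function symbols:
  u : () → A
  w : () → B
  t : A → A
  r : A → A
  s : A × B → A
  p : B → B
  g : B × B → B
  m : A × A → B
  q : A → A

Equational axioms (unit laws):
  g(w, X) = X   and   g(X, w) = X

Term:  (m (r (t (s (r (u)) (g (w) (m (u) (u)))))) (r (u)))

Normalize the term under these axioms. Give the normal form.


normal form = (m (r (t (s (r (u)) (m (u) (u))))) (r (u)))

1. (m (r (t (s (r (u)) (g (w) (m (u) (u)))))) (r (u)))  →  (m (r (t (s (r (u)) (m (u) (u))))) (r (u)))


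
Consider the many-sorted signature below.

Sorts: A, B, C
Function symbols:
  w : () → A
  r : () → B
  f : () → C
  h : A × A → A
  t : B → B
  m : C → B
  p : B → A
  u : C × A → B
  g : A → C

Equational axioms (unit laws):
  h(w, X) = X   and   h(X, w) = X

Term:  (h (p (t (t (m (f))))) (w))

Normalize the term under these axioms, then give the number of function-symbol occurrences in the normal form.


1. (h (p (t (t (m (f))))) (w))  →  (p (t (t (m (f)))))
normal form: (p (t (t (m (f)))))

size = 5


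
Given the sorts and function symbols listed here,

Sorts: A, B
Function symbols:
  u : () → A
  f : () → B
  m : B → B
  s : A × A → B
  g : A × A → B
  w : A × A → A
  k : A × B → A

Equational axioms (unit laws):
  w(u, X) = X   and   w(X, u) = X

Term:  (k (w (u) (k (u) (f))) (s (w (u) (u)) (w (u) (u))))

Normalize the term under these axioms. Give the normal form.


normal form = (k (k (u) (f)) (s (u) (u)))

1. (k (w (u) (k (u) (f))) (s (w (u) (u)) (w (u) (u))))  →  (k (k (u) (f)) (s (w (u) (u)) (w (u) (u))))
2. (k (k (u) (f)) (s (w (u) (u)) (w (u) (u))))  →  (k (k (u) (f)) (s (u) (w (u) (u))))
3. (k (k (u) (f)) (s (u) (w (u) (u))))  →  (k (k (u) (f)) (s (u) (u)))


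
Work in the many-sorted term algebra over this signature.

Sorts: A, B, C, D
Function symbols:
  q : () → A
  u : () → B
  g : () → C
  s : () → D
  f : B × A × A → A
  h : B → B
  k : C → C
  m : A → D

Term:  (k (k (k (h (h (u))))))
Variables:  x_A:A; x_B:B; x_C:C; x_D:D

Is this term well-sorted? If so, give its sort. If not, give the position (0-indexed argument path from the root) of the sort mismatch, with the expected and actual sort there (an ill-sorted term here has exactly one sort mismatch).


          (u) : B
        (h (u)) : B
      (h (h (u))) : B
    (k (h (h (u)))) : ✗ arg 0 at [0, 0, 0] has sort B, expected C

ill-sorted at position [0, 0, 0]: expected C, got B


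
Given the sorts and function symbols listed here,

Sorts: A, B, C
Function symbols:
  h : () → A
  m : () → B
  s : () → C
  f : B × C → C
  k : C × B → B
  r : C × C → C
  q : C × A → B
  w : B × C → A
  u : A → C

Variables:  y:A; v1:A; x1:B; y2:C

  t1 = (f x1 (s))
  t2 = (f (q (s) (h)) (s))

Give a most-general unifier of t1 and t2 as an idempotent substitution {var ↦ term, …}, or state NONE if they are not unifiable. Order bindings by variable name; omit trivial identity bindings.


{x1 ↦ (q (s) (h))}


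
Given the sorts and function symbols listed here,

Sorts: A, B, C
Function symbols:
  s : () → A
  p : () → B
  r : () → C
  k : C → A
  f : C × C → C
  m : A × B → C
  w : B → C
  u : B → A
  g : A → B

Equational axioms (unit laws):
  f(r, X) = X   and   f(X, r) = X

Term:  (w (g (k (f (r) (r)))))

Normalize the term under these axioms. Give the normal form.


normal form = (w (g (k (r))))

1. (w (g (k (f (r) (r)))))  →  (w (g (k (r))))


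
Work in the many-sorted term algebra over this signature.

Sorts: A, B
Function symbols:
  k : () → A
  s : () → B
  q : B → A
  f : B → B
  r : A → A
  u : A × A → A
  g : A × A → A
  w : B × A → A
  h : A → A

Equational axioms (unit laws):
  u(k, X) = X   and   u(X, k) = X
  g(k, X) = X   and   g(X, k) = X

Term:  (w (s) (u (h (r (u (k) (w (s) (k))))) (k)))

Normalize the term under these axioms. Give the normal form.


1. (w (s) (u (h (r (u (k) (w (s) (k))))) (k)))  →  (w (s) (h (r (u (k) (w (s) (k))))))
2. (w (s) (h (r (u (k) (w (s) (k))))))  →  (w (s) (h (r (w (s) (k)))))

normal form = (w (s) (h (r (w (s) (k)))))


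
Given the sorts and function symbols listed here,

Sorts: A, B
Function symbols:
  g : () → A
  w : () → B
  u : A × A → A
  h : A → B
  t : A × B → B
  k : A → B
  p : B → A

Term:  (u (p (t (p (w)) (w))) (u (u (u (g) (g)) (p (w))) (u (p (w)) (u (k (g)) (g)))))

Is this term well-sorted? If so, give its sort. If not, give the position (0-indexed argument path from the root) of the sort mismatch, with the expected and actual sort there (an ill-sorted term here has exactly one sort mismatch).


        (w) : B
      (p (w)) : A
      (w) : B
    (t (p (w)) (w)) : B
  (p (t (p (w)) (w))) : A
        (g) : A
        (g) : A
      (u (g) (g)) : A
        (w) : B
      (p (w)) : A
    (u (u (g) (g)) (p (w))) : A
        (w) : B
      (p (w)) : A
          (g) : A
        (k (g)) : B
        (g) : A
      (u (k (g)) (g)) : ✗ arg 0 at [1, 1, 1, 0] has sort B, expected A

ill-sorted at position [1, 1, 1, 0]: expected A, got B


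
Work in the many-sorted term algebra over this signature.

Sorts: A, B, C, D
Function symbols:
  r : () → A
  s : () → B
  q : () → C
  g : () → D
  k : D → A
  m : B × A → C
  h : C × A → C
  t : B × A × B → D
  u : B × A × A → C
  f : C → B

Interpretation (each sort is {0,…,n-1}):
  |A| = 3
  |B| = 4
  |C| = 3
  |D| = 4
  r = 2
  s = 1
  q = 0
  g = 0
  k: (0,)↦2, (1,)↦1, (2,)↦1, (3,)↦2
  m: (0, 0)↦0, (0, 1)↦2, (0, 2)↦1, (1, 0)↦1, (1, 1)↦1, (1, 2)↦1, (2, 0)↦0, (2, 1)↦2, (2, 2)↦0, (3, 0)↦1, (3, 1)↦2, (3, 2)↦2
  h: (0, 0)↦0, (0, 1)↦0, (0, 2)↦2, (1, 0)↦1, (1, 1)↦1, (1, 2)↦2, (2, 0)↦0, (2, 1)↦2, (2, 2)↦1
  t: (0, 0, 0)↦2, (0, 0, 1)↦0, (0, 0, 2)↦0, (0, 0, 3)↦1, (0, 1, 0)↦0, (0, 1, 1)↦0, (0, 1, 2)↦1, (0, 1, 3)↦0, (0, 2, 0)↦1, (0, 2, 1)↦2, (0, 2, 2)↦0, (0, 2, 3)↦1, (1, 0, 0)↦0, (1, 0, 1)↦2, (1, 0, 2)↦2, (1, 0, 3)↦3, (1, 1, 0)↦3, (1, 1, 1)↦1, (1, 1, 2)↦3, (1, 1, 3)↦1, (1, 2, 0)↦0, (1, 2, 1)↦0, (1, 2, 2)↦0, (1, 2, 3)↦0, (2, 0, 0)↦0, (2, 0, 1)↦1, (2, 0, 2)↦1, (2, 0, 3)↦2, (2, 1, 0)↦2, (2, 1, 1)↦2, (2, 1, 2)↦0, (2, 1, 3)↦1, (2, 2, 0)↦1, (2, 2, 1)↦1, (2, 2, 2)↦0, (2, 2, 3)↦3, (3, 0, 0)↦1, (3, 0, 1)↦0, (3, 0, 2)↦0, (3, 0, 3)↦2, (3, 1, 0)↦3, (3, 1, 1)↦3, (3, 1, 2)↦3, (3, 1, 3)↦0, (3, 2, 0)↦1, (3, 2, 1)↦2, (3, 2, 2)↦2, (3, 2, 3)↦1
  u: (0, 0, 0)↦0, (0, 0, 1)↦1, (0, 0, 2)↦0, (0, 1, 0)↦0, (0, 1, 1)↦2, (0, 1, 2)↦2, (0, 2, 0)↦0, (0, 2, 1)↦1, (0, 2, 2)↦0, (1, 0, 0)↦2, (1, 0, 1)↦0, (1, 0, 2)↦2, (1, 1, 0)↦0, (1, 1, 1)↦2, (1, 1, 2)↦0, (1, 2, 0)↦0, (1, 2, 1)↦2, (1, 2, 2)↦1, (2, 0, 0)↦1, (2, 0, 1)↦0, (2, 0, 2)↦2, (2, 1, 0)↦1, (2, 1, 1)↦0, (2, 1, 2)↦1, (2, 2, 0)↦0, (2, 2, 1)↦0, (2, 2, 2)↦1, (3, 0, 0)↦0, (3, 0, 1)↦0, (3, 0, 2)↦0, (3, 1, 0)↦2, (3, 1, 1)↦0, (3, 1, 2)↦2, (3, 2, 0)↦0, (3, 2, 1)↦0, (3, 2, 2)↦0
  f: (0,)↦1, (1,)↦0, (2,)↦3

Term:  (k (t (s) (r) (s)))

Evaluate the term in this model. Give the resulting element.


  s = 1
  r = 2
  s = 1
  (t (s) (r) (s)) = t(1, 2, 1) = 0
  (k (t (s) (r) (s))) = k(0,) = 2

value = 2


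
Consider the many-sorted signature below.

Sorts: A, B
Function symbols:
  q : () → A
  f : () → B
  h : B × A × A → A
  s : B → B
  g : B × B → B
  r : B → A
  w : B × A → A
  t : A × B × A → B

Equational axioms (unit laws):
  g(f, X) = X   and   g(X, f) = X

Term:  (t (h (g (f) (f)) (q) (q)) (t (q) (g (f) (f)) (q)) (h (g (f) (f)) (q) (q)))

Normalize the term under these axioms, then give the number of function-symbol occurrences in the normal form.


1. (t (h (g (f) (f)) (q) (q)) (t (q) (g (f) (f)) (q)) (h (g (f) (f)) (q) (q)))  →  (t (h (f) (q) (q)) (t (q) (g (f) (f)) (q)) (h (g (f) (f)) (q) (q)))
2. (t (h (f) (q) (q)) (t (q) (g (f) (f)) (q)) (h (g (f) (f)) (q) (q)))  →  (t (h (f) (q) (q)) (t (q) (f) (q)) (h (g (f) (f)) (q) (q)))
3. (t (h (f) (q) (q)) (t (q) (f) (q)) (h (g (f) (f)) (q) (q)))  →  (t (h (f) (q) (q)) (t (q) (f) (q)) (h (f) (q) (q)))
normal form: (t (h (f) (q) (q)) (t (q) (f) (q)) (h (f) (q) (q)))

size = 13


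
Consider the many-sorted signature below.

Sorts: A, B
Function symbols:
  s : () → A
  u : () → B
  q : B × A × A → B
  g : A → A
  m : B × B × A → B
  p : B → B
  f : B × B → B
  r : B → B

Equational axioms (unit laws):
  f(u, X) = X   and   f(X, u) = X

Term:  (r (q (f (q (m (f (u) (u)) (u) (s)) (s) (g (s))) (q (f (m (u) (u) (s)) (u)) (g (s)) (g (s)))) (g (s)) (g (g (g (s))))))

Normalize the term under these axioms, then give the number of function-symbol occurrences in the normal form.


size = 26

1. (r (q (f (q (m (f (u) (u)) (u) (s)) (s) (g (s))) (q (f (m (u) (u) (s)) (u)) (g (s)) (g (s)))) (g (s)) (g (g (g (s))))))  →  (r (q (f (q (m (u) (u) (s)) (s) (g (s))) (q (f (m (u) (u) (s)) (u)) (g (s)) (g (s)))) (g (s)) (g (g (g (s))))))
2. (r (q (f (q (m (u) (u) (s)) (s) (g (s))) (q (f (m (u) (u) (s)) (u)) (g (s)) (g (s)))) (g (s)) (g (g (g (s))))))  →  (r (q (f (q (m (u) (u) (s)) (s) (g (s))) (q (m (u) (u) (s)) (g (s)) (g (s)))) (g (s)) (g (g (g (s))))))
normal form: (r (q (f (q (m (u) (u) (s)) (s) (g (s))) (q (m (u) (u) (s)) (g (s)) (g (s)))) (g (s)) (g (g (g (s))))))


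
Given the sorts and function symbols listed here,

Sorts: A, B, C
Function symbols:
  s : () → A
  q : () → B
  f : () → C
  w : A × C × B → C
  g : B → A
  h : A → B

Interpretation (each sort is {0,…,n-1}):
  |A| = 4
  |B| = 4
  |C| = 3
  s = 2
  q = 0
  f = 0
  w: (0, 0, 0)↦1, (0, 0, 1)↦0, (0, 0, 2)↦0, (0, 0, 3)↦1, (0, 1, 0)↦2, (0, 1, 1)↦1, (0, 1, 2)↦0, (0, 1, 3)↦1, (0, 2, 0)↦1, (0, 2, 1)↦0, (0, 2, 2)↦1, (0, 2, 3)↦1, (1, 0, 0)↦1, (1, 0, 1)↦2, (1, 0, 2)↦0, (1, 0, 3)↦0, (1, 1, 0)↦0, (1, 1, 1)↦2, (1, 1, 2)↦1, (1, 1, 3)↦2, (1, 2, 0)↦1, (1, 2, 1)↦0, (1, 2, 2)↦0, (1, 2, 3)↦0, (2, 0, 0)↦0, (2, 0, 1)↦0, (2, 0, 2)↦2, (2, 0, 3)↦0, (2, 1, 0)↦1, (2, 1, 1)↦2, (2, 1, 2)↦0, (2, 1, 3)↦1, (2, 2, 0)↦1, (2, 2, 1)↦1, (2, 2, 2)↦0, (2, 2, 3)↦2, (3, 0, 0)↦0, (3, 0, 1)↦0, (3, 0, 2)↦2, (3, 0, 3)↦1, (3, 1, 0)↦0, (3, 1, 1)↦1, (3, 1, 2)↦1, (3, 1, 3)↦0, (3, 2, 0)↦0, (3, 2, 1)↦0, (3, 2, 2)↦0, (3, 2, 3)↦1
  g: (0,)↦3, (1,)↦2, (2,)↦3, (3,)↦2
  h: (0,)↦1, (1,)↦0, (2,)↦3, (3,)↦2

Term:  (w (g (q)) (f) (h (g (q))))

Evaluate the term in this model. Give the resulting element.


value = 2

  q = 0
  (g (q)) = g(0,) = 3
  f = 0
  q = 0
  (g (q)) = g(0,) = 3
  (h (g (q))) = h(3,) = 2
  (w (g (q)) (f) (h (g (q)))) = w(3, 0, 2) = 2


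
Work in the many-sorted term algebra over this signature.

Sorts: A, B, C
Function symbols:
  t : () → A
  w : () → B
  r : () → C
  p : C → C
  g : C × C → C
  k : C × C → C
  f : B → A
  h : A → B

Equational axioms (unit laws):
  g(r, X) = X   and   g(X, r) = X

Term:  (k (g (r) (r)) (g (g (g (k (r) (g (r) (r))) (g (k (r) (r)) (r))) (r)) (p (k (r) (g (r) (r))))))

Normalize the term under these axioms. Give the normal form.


normal form = (k (r) (g (g (k (r) (r)) (k (r) (r))) (p (k (r) (r)))))

1. (k (g (r) (r)) (g (g (g (k (r) (g (r) (r))) (g (k (r) (r)) (r))) (r)) (p (k (r) (g (r) (r))))))  →  (k (r) (g (g (g (k (r) (g (r) (r))) (g (k (r) (r)) (r))) (r)) (p (k (r) (g (r) (r))))))
2. (k (r) (g (g (g (k (r) (g (r) (r))) (g (k (r) (r)) (r))) (r)) (p (k (r) (g (r) (r))))))  →  (k (r) (g (g (k (r) (g (r) (r))) (g (k (r) (r)) (r))) (p (k (r) (g (r) (r))))))
3. (k (r) (g (g (k (r) (g (r) (r))) (g (k (r) (r)) (r))) (p (k (r) (g (r) (r))))))  →  (k (r) (g (g (k (r) (r)) (g (k (r) (r)) (r))) (p (k (r) (g (r) (r))))))
4. (k (r) (g (g (k (r) (r)) (g (k (r) (r)) (r))) (p (k (r) (g (r) (r))))))  →  (k (r) (g (g (k (r) (r)) (k (r) (r))) (p (k (r) (g (r) (r))))))
5. (k (r) (g (g (k (r) (r)) (k (r) (r))) (p (k (r) (g (r) (r))))))  →  (k (r) (g (g (k (r) (r)) (k (r) (r))) (p (k (r) (r)))))


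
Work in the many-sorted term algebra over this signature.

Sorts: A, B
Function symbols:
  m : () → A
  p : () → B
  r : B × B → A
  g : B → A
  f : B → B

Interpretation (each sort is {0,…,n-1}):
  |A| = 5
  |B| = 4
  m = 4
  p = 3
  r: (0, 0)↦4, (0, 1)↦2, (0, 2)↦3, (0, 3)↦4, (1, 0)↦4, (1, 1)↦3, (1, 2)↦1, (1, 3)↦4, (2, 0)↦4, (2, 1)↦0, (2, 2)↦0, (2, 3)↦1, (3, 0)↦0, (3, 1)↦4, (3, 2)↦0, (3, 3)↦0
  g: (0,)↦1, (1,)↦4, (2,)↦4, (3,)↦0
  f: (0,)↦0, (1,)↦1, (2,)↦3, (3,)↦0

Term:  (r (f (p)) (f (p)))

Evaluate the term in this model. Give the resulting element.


value = 4

  p = 3
  (f (p)) = f(3,) = 0
  p = 3
  (f (p)) = f(3,) = 0
  (r (f (p)) (f (p))) = r(0, 0) = 4


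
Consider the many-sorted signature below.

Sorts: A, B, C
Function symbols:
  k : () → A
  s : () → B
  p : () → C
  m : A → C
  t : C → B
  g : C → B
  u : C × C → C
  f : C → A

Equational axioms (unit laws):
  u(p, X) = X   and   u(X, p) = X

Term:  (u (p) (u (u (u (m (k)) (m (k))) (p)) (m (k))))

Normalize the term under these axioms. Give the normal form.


1. (u (p) (u (u (u (m (k)) (m (k))) (p)) (m (k))))  →  (u (u (u (m (k)) (m (k))) (p)) (m (k)))
2. (u (u (u (m (k)) (m (k))) (p)) (m (k)))  →  (u (u (m (k)) (m (k))) (m (k)))

normal form = (u (u (m (k)) (m (k))) (m (k)))


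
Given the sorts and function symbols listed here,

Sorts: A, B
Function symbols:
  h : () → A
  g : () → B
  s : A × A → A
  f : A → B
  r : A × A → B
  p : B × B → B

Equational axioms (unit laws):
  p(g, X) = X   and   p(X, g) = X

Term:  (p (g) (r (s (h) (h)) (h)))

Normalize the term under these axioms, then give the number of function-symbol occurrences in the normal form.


1. (p (g) (r (s (h) (h)) (h)))  →  (r (s (h) (h)) (h))
normal form: (r (s (h) (h)) (h))

size = 5


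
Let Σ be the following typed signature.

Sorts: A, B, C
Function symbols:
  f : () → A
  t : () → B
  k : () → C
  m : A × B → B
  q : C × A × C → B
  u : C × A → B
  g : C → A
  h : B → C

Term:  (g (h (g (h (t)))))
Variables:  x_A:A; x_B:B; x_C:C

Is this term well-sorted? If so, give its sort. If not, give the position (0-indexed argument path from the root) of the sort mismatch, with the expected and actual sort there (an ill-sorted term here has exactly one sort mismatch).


ill-sorted at position [0, 0]: expected B, got A

        (t) : B
      (h (t)) : C
    (g (h (t))) : A
  (h (g (h (t)))) : ✗ arg 0 at [0, 0] has sort A, expected B


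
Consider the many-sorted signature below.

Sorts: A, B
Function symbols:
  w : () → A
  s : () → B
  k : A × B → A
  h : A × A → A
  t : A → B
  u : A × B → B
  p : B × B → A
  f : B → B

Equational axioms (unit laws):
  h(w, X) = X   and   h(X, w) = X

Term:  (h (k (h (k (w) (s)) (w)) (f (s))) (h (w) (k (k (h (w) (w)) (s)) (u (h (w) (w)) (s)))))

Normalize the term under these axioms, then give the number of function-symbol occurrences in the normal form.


1. (h (k (h (k (w) (s)) (w)) (f (s))) (h (w) (k (k (h (w) (w)) (s)) (u (h (w) (w)) (s)))))  →  (h (k (k (w) (s)) (f (s))) (h (w) (k (k (h (w) (w)) (s)) (u (h (w) (w)) (s)))))
2. (h (k (k (w) (s)) (f (s))) (h (w) (k (k (h (w) (w)) (s)) (u (h (w) (w)) (s)))))  →  (h (k (k (w) (s)) (f (s))) (k (k (h (w) (w)) (s)) (u (h (w) (w)) (s))))
3. (h (k (k (w) (s)) (f (s))) (k (k (h (w) (w)) (s)) (u (h (w) (w)) (s))))  →  (h (k (k (w) (s)) (f (s))) (k (k (w) (s)) (u (h (w) (w)) (s))))
4. (h (k (k (w) (s)) (f (s))) (k (k (w) (s)) (u (h (w) (w)) (s))))  →  (h (k (k (w) (s)) (f (s))) (k (k (w) (s)) (u (w) (s))))
normal form: (h (k (k (w) (s)) (f (s))) (k (k (w) (s)) (u (w) (s))))

size = 14


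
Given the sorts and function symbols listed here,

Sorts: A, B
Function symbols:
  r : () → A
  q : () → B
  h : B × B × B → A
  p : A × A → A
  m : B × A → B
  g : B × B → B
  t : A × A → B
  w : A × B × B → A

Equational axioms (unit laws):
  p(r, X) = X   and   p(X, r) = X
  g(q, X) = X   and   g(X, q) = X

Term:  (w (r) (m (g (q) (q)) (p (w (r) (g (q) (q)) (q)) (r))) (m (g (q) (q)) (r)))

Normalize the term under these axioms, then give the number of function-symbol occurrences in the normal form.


1. (w (r) (m (g (q) (q)) (p (w (r) (g (q) (q)) (q)) (r))) (m (g (q) (q)) (r)))  →  (w (r) (m (q) (p (w (r) (g (q) (q)) (q)) (r))) (m (g (q) (q)) (r)))
2. (w (r) (m (q) (p (w (r) (g (q) (q)) (q)) (r))) (m (g (q) (q)) (r)))  →  (w (r) (m (q) (w (r) (g (q) (q)) (q))) (m (g (q) (q)) (r)))
3. (w (r) (m (q) (w (r) (g (q) (q)) (q))) (m (g (q) (q)) (r)))  →  (w (r) (m (q) (w (r) (q) (q))) (m (g (q) (q)) (r)))
4. (w (r) (m (q) (w (r) (q) (q))) (m (g (q) (q)) (r)))  →  (w (r) (m (q) (w (r) (q) (q))) (m (q) (r)))
normal form: (w (r) (m (q) (w (r) (q) (q))) (m (q) (r)))

size = 11


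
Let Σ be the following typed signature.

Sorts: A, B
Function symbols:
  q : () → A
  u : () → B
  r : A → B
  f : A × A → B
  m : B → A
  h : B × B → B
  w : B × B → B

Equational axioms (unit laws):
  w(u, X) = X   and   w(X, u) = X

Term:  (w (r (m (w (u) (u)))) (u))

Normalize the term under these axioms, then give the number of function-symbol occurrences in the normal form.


1. (w (r (m (w (u) (u)))) (u))  →  (r (m (w (u) (u))))
2. (r (m (w (u) (u))))  →  (r (m (u)))
normal form: (r (m (u)))

size = 3


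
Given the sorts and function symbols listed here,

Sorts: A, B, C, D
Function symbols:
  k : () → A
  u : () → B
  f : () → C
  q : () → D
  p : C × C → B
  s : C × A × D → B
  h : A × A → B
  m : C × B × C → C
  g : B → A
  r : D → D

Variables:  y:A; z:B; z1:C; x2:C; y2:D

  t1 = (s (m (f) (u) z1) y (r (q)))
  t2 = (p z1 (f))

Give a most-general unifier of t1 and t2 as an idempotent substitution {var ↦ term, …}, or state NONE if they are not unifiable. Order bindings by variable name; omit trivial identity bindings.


head clash or occurs-check failure — not unifiable

NONE (not unifiable)


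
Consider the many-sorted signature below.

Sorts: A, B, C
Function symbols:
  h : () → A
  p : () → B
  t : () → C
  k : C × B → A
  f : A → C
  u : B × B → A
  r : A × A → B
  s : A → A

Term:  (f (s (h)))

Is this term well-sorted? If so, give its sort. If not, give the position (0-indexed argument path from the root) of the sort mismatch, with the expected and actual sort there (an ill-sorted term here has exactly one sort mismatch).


    (h) : A
  (s (h)) : A
(f (s (h))) : C

well-sorted; sort = C


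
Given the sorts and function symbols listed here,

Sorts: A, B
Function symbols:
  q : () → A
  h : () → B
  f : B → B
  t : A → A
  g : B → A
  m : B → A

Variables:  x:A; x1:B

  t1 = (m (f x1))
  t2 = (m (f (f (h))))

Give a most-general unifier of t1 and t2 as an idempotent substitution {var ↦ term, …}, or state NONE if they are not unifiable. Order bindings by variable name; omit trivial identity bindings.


{x1 ↦ (f (h))}


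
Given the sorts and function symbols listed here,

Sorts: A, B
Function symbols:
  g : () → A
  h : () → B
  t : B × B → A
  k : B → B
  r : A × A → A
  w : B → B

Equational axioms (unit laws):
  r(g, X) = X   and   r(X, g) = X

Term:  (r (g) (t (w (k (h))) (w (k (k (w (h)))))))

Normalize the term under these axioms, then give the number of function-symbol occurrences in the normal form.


1. (r (g) (t (w (k (h))) (w (k (k (w (h)))))))  →  (t (w (k (h))) (w (k (k (w (h))))))
normal form: (t (w (k (h))) (w (k (k (w (h))))))

size = 9


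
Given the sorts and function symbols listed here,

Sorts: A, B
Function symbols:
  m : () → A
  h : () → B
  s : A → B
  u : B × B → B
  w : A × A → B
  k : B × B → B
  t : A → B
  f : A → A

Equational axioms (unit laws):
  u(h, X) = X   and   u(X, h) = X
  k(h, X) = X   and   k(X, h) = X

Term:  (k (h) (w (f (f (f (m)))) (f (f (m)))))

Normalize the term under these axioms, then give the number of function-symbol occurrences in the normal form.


1. (k (h) (w (f (f (f (m)))) (f (f (m)))))  →  (w (f (f (f (m)))) (f (f (m))))
normal form: (w (f (f (f (m)))) (f (f (m))))

size = 8


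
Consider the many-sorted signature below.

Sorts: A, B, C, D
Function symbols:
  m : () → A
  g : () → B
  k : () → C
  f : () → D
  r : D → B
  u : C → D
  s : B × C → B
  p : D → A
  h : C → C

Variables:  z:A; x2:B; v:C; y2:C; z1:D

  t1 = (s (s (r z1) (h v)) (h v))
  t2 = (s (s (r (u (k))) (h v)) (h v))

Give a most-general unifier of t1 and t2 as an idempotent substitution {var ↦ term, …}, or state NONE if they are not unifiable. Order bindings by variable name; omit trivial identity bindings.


{z1 ↦ (u (k))}


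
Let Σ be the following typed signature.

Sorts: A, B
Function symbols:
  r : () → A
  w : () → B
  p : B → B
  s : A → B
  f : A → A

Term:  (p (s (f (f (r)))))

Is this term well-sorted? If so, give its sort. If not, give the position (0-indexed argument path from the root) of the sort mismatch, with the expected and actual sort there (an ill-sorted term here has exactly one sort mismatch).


        (r) : A
      (f (r)) : A
    (f (f (r))) : A
  (s (f (f (r)))) : B
(p (s (f (f (r))))) : B

well-sorted; sort = B


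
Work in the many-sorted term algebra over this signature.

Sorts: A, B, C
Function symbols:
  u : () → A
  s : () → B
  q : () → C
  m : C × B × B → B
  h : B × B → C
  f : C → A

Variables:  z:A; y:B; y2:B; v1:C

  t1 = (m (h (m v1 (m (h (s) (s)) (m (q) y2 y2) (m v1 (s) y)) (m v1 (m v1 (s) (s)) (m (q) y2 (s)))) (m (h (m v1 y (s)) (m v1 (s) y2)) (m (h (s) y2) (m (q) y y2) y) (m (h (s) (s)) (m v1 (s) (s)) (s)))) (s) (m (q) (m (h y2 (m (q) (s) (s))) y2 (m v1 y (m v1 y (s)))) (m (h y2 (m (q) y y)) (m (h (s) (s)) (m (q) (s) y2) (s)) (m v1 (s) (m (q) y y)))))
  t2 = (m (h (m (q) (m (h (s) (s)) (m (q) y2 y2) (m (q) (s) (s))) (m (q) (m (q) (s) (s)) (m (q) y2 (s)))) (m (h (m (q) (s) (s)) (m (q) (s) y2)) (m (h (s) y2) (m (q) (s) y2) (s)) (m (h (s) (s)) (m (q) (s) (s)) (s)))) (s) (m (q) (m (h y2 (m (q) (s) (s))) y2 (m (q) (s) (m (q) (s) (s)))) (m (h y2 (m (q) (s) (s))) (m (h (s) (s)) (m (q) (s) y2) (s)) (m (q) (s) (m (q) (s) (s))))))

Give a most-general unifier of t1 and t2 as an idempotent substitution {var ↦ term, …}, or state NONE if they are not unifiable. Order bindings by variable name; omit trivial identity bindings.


{v1 ↦ (q), y ↦ (s)}


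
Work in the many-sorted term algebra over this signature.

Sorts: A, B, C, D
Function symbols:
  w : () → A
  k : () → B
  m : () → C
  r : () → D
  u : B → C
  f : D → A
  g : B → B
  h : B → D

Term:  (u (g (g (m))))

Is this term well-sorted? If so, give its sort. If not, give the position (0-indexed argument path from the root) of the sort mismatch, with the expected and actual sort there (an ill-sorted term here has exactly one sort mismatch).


      (m) : C
    (g (m)) : ✗ arg 0 at [0, 0, 0] has sort C, expected B

ill-sorted at position [0, 0, 0]: expected B, got C


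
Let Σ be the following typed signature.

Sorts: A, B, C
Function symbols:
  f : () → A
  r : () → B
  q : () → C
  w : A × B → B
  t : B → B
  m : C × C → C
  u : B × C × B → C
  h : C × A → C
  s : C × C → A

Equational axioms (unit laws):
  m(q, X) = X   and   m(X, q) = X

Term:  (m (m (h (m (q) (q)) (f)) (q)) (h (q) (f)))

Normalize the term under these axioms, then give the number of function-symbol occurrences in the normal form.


size = 7

1. (m (m (h (m (q) (q)) (f)) (q)) (h (q) (f)))  →  (m (h (m (q) (q)) (f)) (h (q) (f)))
2. (m (h (m (q) (q)) (f)) (h (q) (f)))  →  (m (h (q) (f)) (h (q) (f)))
normal form: (m (h (q) (f)) (h (q) (f)))


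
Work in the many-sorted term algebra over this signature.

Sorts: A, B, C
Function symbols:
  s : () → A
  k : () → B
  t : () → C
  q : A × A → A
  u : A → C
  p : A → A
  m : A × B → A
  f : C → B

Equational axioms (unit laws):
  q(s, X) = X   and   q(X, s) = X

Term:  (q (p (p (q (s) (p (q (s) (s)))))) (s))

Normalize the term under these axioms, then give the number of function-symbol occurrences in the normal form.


1. (q (p (p (q (s) (p (q (s) (s)))))) (s))  →  (p (p (q (s) (p (q (s) (s))))))
2. (p (p (q (s) (p (q (s) (s))))))  →  (p (p (p (q (s) (s)))))
3. (p (p (p (q (s) (s)))))  →  (p (p (p (s))))
normal form: (p (p (p (s))))

size = 4


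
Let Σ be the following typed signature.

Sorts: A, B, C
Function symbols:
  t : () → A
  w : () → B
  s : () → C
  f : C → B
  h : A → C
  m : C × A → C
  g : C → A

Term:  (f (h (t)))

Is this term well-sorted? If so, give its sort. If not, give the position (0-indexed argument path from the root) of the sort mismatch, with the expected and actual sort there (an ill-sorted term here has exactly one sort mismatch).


    (t) : A
  (h (t)) : C
(f (h (t))) : B

well-sorted; sort = B


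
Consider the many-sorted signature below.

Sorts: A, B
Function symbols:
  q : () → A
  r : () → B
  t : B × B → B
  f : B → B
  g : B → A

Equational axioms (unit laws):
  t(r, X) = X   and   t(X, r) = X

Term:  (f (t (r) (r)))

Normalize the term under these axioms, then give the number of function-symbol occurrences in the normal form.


size = 2

1. (f (t (r) (r)))  →  (f (r))
normal form: (f (r))


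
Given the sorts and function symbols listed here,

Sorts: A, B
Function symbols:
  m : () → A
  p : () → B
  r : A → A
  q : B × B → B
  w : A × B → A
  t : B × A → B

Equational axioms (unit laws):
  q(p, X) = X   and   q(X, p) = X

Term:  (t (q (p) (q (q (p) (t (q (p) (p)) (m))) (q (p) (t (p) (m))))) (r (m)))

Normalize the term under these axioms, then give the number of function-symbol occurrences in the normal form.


size = 10

1. (t (q (p) (q (q (p) (t (q (p) (p)) (m))) (q (p) (t (p) (m))))) (r (m)))  →  (t (q (q (p) (t (q (p) (p)) (m))) (q (p) (t (p) (m)))) (r (m)))
2. (t (q (q (p) (t (q (p) (p)) (m))) (q (p) (t (p) (m)))) (r (m)))  →  (t (q (t (q (p) (p)) (m)) (q (p) (t (p) (m)))) (r (m)))
3. (t (q (t (q (p) (p)) (m)) (q (p) (t (p) (m)))) (r (m)))  →  (t (q (t (p) (m)) (q (p) (t (p) (m)))) (r (m)))
4. (t (q (t (p) (m)) (q (p) (t (p) (m)))) (r (m)))  →  (t (q (t (p) (m)) (t (p) (m))) (r (m)))
normal form: (t (q (t (p) (m)) (t (p) (m))) (r (m)))


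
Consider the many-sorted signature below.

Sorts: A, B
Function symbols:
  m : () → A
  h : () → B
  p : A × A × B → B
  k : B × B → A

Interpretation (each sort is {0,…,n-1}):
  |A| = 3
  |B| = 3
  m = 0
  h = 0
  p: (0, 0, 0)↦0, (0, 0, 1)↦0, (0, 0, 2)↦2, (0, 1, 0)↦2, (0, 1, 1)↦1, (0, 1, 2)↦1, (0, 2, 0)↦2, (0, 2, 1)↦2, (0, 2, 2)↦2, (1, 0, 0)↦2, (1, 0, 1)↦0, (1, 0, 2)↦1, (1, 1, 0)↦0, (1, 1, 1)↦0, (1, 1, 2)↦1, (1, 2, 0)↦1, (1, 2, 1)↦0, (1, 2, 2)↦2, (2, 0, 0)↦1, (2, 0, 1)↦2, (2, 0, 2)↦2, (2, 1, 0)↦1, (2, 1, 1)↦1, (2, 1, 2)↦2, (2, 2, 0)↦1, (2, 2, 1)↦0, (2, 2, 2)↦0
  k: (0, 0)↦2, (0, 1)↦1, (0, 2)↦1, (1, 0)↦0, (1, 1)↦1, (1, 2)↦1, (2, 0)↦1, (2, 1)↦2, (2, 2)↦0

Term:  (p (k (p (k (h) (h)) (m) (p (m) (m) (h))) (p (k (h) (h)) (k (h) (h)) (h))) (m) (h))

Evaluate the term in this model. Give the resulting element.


value = 2

  h = 0
  h = 0
  (k (h) (h)) = k(0, 0) = 2
  m = 0
  m = 0
  m = 0
  h = 0
  (p (m) (m) (h)) = p(0, 0, 0) = 0
  (p (k (h) (h)) (m) (p (m) (m) (h))) = p(2, 0, 0) = 1
  h = 0
  h = 0
  (k (h) (h)) = k(0, 0) = 2
  h = 0
  h = 0
  (k (h) (h)) = k(0, 0) = 2
  h = 0
  (p (k (h) (h)) (k (h) (h)) (h)) = p(2, 2, 0) = 1
  (k (p (k (h) (h)) (m) (p (m) (m) (h))) (p (k (h) (h)) (k (h) (h)) (h))) = k(1, 1) = 1
  m = 0
  h = 0
  (p (k (p (k (h) (h)) (m) (p (m) (m) (h))) (p (k (h) (h)) (k (h) (h)) (h))) (m) (h)) = p(1, 0, 0) = 2


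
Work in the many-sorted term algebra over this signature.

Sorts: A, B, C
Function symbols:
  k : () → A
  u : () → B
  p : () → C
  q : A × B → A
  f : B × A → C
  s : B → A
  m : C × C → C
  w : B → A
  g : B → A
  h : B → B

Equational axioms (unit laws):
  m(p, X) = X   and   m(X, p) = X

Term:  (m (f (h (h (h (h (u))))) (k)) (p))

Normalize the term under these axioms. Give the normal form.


1. (m (f (h (h (h (h (u))))) (k)) (p))  →  (f (h (h (h (h (u))))) (k))

normal form = (f (h (h (h (h (u))))) (k))


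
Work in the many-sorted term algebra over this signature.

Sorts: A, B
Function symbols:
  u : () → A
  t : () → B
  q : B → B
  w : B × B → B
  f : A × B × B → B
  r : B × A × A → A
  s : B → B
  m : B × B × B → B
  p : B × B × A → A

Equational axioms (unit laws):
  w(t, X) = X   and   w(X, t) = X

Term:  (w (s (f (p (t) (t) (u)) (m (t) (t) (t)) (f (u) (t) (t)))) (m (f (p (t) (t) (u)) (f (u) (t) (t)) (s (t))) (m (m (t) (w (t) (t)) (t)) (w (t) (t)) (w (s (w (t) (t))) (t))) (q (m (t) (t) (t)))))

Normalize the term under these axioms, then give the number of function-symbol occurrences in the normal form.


size = 40

1. (w (s (f (p (t) (t) (u)) (m (t) (t) (t)) (f (u) (t) (t)))) (m (f (p (t) (t) (u)) (f (u) (t) (t)) (s (t))) (m (m (t) (w (t) (t)) (t)) (w (t) (t)) (w (s (w (t) (t))) (t))) (q (m (t) (t) (t)))))  →  (w (s (f (p (t) (t) (u)) (m (t) (t) (t)) (f (u) (t) (t)))) (m (f (p (t) (t) (u)) (f (u) (t) (t)) (s (t))) (m (m (t) (t) (t)) (w (t) (t)) (w (s (w (t) (t))) (t))) (q (m (t) (t) (t)))))
2. (w (s (f (p (t) (t) (u)) (m (t) (t) (t)) (f (u) (t) (t)))) (m (f (p (t) (t) (u)) (f (u) (t) (t)) (s (t))) (m (m (t) (t) (t)) (w (t) (t)) (w (s (w (t) (t))) (t))) (q (m (t) (t) (t)))))  →  (w (s (f (p (t) (t) (u)) (m (t) (t) (t)) (f (u) (t) (t)))) (m (f (p (t) (t) (u)) (f (u) (t) (t)) (s (t))) (m (m (t) (t) (t)) (t) (w (s (w (t) (t))) (t))) (q (m (t) (t) (t)))))
3. (w (s (f (p (t) (t) (u)) (m (t) (t) (t)) (f (u) (t) (t)))) (m (f (p (t) (t) (u)) (f (u) (t) (t)) (s (t))) (m (m (t) (t) (t)) (t) (w (s (w (t) (t))) (t))) (q (m (t) (t) (t)))))  →  (w (s (f (p (t) (t) (u)) (m (t) (t) (t)) (f (u) (t) (t)))) (m (f (p (t) (t) (u)) (f (u) (t) (t)) (s (t))) (m (m (t) (t) (t)) (t) (s (w (t) (t)))) (q (m (t) (t) (t)))))
4. (w (s (f (p (t) (t) (u)) (m (t) (t) (t)) (f (u) (t) (t)))) (m (f (p (t) (t) (u)) (f (u) (t) (t)) (s (t))) (m (m (t) (t) (t)) (t) (s (w (t) (t)))) (q (m (t) (t) (t)))))  →  (w (s (f (p (t) (t) (u)) (m (t) (t) (t)) (f (u) (t) (t)))) (m (f (p (t) (t) (u)) (f (u) (t) (t)) (s (t))) (m (m (t) (t) (t)) (t) (s (t))) (q (m (t) (t) (t)))))
normal form: (w (s (f (p (t) (t) (u)) (m (t) (t) (t)) (f (u) (t) (t)))) (m (f (p (t) (t) (u)) (f (u) (t) (t)) (s (t))) (m (m (t) (t) (t)) (t) (s (t))) (q (m (t) (t) (t)))))


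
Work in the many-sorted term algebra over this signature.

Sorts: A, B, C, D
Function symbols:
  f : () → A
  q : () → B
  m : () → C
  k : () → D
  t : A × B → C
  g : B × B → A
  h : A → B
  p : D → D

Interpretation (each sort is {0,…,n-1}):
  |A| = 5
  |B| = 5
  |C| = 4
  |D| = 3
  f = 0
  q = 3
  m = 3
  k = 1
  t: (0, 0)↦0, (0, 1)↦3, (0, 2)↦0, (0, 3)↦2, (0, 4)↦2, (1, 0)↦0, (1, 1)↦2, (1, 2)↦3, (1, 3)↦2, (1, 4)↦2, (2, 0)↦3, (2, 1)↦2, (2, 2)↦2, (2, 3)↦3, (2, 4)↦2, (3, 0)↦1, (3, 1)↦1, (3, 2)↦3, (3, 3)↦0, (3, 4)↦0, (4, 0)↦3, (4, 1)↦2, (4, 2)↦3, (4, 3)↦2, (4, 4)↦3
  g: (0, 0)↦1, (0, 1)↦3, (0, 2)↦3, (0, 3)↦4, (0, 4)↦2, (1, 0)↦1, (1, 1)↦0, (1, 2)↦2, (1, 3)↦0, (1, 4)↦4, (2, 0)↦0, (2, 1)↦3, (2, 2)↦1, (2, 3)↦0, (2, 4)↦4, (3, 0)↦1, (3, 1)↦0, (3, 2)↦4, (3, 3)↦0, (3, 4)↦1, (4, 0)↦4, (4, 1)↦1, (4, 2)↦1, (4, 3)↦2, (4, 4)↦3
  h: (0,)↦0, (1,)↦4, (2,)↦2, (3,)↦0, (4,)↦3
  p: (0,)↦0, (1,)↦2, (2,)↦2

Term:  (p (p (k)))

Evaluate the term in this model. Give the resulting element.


value = 2

  k = 1
  (p (k)) = p(1,) = 2
  (p (p (k))) = p(2,) = 2
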